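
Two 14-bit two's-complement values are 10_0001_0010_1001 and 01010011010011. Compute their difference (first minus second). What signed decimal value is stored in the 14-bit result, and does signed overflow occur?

3158; overflow

10_0001_0010_1001 → 10000100101001 = -7895 (signed)
01010011010011 = 5331 (signed)
Subtract via negate-and-add: invert 01010011010011 + 1 = 10101100101101 (i.e. -5331).
  10000100101001
+ 10101100101101
= 00110001010110  (discard carry-out 1)
Result 00110001010110: MSB = 0 → value 3158.
Both addends (after negating the subtrahend) are negative but the stored result is non-negative: signed overflow. The true value -7895 − 5331 = -13226 lies outside [-8192, 8191].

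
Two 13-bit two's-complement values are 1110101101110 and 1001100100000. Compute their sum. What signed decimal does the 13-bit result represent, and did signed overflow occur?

-3954; no overflow

1110101101110 = -658 (signed)
1001100100000 = -3296 (signed)
  1110101101110
+ 1001100100000
= 1000010001110  (discard carry-out 1)
Result 1000010001110: MSB = 1 → 4238 − 8192 = -3954.
Both addends are negative and so is the stored result: no signed overflow.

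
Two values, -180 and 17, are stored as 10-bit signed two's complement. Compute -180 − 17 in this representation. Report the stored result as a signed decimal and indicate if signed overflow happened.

-197; no overflow

-180 → 1101001100
17 → 0000010001
Subtract via negate-and-add: invert 0000010001 + 1 = 1111101111 (i.e. -17).
  1101001100
+ 1111101111
= 1100111011  (discard carry-out 1)
Result 1100111011: MSB = 1 → 827 − 1024 = -197.
Both addends (after negating the subtrahend) are negative and so is the stored result: no signed overflow.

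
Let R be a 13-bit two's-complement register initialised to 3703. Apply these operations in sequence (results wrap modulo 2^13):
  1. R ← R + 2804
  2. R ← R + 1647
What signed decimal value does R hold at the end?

-38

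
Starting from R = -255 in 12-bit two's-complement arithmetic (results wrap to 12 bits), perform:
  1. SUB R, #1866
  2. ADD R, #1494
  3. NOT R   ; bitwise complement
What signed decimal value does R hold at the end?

Start: R = -255 = 111100000001.
R = -255 − 1866 = -2121; wraps to 1975 = 011110110111
R = 1975 + 1494 = 3469; wraps to -627 = 110110001101
R = NOT 110110001101 = 001001110010 = 626

626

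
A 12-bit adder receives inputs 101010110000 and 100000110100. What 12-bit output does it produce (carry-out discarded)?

001011100100

  101010110000
+ 100000110100
= 001011100100  (discard carry-out 1)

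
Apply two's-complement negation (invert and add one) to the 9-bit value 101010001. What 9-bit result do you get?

Invert: 010101110. Add 1: 010101111.
Check: 101010001 = -175, 010101111 = 175.

010101111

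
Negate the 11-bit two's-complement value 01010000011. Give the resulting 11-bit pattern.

10101111101

Invert: 10101111100. Add 1: 10101111101.
Check: 01010000011 = 643, 10101111101 = -643.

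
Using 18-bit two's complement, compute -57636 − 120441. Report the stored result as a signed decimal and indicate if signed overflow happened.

84067; overflow

-57636 → 110001111011011100
120441 → 011101011001111001
Subtract via negate-and-add: invert 011101011001111001 + 1 = 100010100110000111 (i.e. -120441).
  110001111011011100
+ 100010100110000111
= 010100100001100011  (discard carry-out 1)
Result 010100100001100011: MSB = 0 → value 84067.
Both addends (after negating the subtrahend) are negative but the stored result is non-negative: signed overflow. The true value -57636 − 120441 = -178077 lies outside [-131072, 131071].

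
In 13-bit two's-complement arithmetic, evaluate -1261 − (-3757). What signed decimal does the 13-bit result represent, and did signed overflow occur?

2496; no overflow

-1261 → 1101100010011
-3757 → 1000101010011
Subtract via negate-and-add: invert 1000101010011 + 1 = 0111010101101 (i.e. 3757).
  1101100010011
+ 0111010101101
= 0100111000000  (discard carry-out 1)
Result 0100111000000: MSB = 0 → value 2496.
Addends (after negating the subtrahend) have opposite signs, so signed overflow cannot occur.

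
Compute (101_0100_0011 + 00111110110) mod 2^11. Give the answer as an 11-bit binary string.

11100111001

  10101000011
+ 00111110110
= 11100111001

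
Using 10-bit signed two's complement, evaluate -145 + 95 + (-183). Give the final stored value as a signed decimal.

-233

-145 + 95 = -50 (1111001110)
-50 + (-183) = -233 (1100010111)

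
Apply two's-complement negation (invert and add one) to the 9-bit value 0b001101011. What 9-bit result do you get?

110010101

Invert: 110010100. Add 1: 110010101.
Check: 001101011 = 107, 110010101 = -107.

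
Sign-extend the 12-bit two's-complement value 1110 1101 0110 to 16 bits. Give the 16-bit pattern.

MSB of 111011010110 is 1; replicate it into the new high bits.
1111|111011010110 → 1111111011010110 (still -298).

1111111011010110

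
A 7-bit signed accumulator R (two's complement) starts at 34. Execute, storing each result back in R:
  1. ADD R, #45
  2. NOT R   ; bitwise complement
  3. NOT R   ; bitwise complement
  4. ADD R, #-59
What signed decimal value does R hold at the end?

20

Start: R = 34 = 0100010.
R = 34 + 45 = 79; wraps to -49 = 1001111
R = NOT 1001111 = 0110000 = 48
R = NOT 0110000 = 1001111 = -49
R = -49 + (-59) = -108; wraps to 20 = 0010100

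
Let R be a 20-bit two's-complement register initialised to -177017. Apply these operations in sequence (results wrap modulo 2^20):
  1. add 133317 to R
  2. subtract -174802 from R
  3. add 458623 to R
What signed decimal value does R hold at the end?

-458851

Start: R = -177017 = 11010100110010000111.
R = -177017 + 133317 = -43700 = 11110101010101001100
R = -43700 − (-174802) = 131102 = 00100000000000011110
R = 131102 + 458623 = 589725; wraps to -458851 = 10001111111110011101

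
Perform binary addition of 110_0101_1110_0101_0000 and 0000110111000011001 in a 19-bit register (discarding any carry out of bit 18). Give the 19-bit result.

  1100101111001010000
+ 0000110111000011001
= 1101100110001101001

1101100110001101001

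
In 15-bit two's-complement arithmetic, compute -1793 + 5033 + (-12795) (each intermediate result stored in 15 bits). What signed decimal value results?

-1793 + 5033 = 3240 (000110010101000)
3240 + (-12795) = -9555 (101101010101101)

-9555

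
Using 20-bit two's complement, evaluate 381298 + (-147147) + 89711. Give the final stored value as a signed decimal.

323862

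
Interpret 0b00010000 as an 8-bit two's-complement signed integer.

16

MSB is 0, so the value is non-negative: 00010000 = 16.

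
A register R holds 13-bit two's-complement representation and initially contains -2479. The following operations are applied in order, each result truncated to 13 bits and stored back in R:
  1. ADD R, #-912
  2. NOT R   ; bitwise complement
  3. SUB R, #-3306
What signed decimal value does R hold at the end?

-1496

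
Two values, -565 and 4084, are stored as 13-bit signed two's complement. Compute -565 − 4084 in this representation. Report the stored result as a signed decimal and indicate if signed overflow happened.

-565 → 1110111001011
4084 → 0111111110100
Subtract via negate-and-add: invert 0111111110100 + 1 = 1000000001100 (i.e. -4084).
  1110111001011
+ 1000000001100
= 0110111010111  (discard carry-out 1)
Result 0110111010111: MSB = 0 → value 3543.
Both addends (after negating the subtrahend) are negative but the stored result is non-negative: signed overflow. The true value -565 − 4084 = -4649 lies outside [-4096, 4095].

3543; overflow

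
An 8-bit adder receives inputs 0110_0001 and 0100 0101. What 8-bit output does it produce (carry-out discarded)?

  01100001
+ 01000101
= 10100110

10100110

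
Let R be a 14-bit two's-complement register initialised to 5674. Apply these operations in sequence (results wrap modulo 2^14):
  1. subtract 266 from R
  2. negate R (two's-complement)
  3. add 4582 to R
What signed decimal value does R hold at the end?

-826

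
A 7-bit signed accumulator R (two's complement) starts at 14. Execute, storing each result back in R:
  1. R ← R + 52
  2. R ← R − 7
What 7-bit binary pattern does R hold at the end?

0111011

Start: R = 14 = 0001110.
R = 14 + 52 = 66; wraps to -62 = 1000010
R = -62 − 7 = -69; wraps to 59 = 0111011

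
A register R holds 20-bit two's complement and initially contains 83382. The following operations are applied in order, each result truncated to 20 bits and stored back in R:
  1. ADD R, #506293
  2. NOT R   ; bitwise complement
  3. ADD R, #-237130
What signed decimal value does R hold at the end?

Start: R = 83382 = 00010100010110110110.
R = 83382 + 506293 = 589675; wraps to -458901 = 10001111111101101011
R = NOT 10001111111101101011 = 01110000000010010100 = 458900
R = 458900 + (-237130) = 221770 = 00110110001001001010

221770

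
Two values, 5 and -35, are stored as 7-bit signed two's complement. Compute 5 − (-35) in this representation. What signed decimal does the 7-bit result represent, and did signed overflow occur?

40; no overflow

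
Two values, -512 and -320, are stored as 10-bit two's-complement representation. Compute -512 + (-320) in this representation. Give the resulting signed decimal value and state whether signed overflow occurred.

192; overflow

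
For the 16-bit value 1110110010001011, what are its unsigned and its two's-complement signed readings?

unsigned = 60555, signed = -4981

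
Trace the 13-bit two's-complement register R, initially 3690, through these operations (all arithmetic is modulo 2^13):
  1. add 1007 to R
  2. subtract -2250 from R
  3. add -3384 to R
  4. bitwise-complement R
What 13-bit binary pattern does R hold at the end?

1001000010100

Start: R = 3690 = 0111001101010.
R = 3690 + 1007 = 4697; wraps to -3495 = 1001001011001
R = -3495 − (-2250) = -1245 = 1101100100011
R = -1245 + (-3384) = -4629; wraps to 3563 = 0110111101011
R = NOT 0110111101011 = 1001000010100 = -3564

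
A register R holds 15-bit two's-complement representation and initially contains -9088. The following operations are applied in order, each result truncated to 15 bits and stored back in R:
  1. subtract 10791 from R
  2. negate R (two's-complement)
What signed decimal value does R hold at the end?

-12889

Start: R = -9088 = 101110010000000.
R = -9088 − 10791 = -19879; wraps to 12889 = 011001001011001
R = −(12889) = -12889 = 100110110100111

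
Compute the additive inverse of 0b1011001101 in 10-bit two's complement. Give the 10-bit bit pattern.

0100110011

Invert: 0100110010. Add 1: 0100110011.
Check: 1011001101 = -307, 0100110011 = 307.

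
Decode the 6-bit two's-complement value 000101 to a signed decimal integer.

5

MSB is 0, so the value is non-negative: 000101 = 5.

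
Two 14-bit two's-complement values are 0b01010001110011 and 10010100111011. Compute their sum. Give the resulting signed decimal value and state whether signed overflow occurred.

0b01010001110011 → 01010001110011 = 5235 (signed)
10010100111011 = -6853 (signed)
  01010001110011
+ 10010100111011
= 11100110101110
Result 11100110101110: MSB = 1 → 14766 − 16384 = -1618.
Addends have opposite signs, so signed overflow cannot occur.

-1618; no overflow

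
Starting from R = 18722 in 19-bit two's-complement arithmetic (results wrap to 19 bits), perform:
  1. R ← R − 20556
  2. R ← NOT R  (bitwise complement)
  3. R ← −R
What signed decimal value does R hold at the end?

Start: R = 18722 = 0000100100100100010.
R = 18722 − 20556 = -1834 = 1111111100011010110
R = NOT 1111111100011010110 = 0000000011100101001 = 1833
R = −(1833) = -1833 = 1111111100011010111

-1833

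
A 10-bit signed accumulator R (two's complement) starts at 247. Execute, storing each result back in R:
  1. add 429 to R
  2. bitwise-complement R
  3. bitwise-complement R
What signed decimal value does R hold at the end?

Start: R = 247 = 0011110111.
R = 247 + 429 = 676; wraps to -348 = 1010100100
R = NOT 1010100100 = 0101011011 = 347
R = NOT 0101011011 = 1010100100 = -348

-348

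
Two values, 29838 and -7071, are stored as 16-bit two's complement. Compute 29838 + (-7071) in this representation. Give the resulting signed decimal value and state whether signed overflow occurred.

29838 → 0111010010001110
-7071 → 1110010001100001
  0111010010001110
+ 1110010001100001
= 0101100011101111  (discard carry-out 1)
Result 0101100011101111: MSB = 0 → value 22767.
Addends have opposite signs, so signed overflow cannot occur.

22767; no overflow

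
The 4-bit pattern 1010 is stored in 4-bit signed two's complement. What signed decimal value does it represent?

MSB is 1, so the value is negative.
Invert: 0101. Add 1: 0110 = 6. So the value is −6.

-6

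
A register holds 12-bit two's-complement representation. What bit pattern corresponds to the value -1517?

101000010011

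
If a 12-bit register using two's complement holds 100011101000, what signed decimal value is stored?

-1816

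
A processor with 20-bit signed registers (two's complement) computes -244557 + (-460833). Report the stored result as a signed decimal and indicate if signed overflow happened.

343186; overflow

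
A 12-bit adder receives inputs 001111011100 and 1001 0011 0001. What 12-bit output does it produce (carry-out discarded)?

  001111011100
+ 100100110001
= 110100001101

110100001101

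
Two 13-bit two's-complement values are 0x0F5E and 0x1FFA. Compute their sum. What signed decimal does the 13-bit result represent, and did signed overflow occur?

3928; no overflow

0x0F5E = 0111101011110 = 3934 (signed)
0x1FFA = 1111111111010 = -6 (signed)
  0111101011110
+ 1111111111010
= 0111101011000  (discard carry-out 1)
Result 0111101011000: MSB = 0 → value 3928.
Addends have opposite signs, so signed overflow cannot occur.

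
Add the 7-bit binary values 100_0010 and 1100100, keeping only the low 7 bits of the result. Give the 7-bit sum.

0100110

  1000010
+ 1100100
= 0100110  (discard carry-out 1)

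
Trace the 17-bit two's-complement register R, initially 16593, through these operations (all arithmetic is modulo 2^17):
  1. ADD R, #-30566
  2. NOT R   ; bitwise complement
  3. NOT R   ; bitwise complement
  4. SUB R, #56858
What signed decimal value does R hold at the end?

Start: R = 16593 = 00100000011010001.
R = 16593 + (-30566) = -13973 = 11100100101101011
R = NOT 11100100101101011 = 00011011010010100 = 13972
R = NOT 00011011010010100 = 11100100101101011 = -13973
R = -13973 − 56858 = -70831; wraps to 60241 = 01110101101010001

60241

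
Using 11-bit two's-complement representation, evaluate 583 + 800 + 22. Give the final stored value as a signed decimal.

-643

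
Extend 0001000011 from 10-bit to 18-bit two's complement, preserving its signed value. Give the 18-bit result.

MSB of 0001000011 is 0; replicate it into the new high bits.
00000000|0001000011 → 000000000001000011 (still 67).

000000000001000011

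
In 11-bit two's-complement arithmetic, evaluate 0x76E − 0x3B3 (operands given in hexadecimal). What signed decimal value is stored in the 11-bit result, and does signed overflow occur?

955; overflow

0x76E = 11101101110 = -146 (signed)
0x3B3 = 01110110011 = 947 (signed)
Subtract via negate-and-add: invert 01110110011 + 1 = 10001001101 (i.e. -947).
  11101101110
+ 10001001101
= 01110111011  (discard carry-out 1)
Result 01110111011: MSB = 0 → value 955.
Both addends (after negating the subtrahend) are negative but the stored result is non-negative: signed overflow. The true value -146 − 947 = -1093 lies outside [-1024, 1023].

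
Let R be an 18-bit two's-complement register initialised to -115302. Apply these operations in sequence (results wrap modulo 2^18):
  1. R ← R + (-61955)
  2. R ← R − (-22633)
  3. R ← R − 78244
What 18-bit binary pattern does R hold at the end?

Start: R = -115302 = 100011110110011010.
R = -115302 + (-61955) = -177257; wraps to 84887 = 010100101110010111
R = 84887 − (-22633) = 107520 = 011010010000000000
R = 107520 − 78244 = 29276 = 000111001001011100

000111001001011100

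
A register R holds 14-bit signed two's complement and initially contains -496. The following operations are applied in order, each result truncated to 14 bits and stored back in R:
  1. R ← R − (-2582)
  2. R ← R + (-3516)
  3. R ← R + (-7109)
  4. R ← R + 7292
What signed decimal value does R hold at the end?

Start: R = -496 = 11111000010000.
R = -496 − (-2582) = 2086 = 00100000100110
R = 2086 + (-3516) = -1430 = 11101001101010
R = -1430 + (-7109) = -8539; wraps to 7845 = 01111010100101
R = 7845 + 7292 = 15137; wraps to -1247 = 11101100100001

-1247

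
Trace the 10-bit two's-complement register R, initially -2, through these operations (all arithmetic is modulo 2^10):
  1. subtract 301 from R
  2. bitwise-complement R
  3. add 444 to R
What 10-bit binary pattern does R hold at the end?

1011101010

Start: R = -2 = 1111111110.
R = -2 − 301 = -303 = 1011010001
R = NOT 1011010001 = 0100101110 = 302
R = 302 + 444 = 746; wraps to -278 = 1011101010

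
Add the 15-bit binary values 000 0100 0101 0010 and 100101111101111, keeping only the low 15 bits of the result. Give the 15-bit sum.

101000001000001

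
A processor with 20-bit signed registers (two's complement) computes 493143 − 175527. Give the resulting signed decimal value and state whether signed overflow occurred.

493143 → 01111000011001010111
175527 → 00101010110110100111
Subtract via negate-and-add: invert 00101010110110100111 + 1 = 11010101001001011001 (i.e. -175527).
  01111000011001010111
+ 11010101001001011001
= 01001101100010110000  (discard carry-out 1)
Result 01001101100010110000: MSB = 0 → value 317616.
Addends (after negating the subtrahend) have opposite signs, so signed overflow cannot occur.

317616; no overflow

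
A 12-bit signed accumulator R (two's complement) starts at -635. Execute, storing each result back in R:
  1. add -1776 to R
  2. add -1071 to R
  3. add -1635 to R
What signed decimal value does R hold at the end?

Start: R = -635 = 110110000101.
R = -635 + (-1776) = -2411; wraps to 1685 = 011010010101
R = 1685 + (-1071) = 614 = 001001100110
R = 614 + (-1635) = -1021 = 110000000011

-1021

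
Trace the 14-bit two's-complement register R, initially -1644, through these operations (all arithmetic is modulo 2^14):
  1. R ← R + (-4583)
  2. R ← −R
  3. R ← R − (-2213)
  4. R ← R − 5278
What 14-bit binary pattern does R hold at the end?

00110001011010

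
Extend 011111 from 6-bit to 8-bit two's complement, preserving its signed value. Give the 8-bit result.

MSB of 011111 is 0; replicate it into the new high bits.
00|011111 → 00011111 (still 31).

00011111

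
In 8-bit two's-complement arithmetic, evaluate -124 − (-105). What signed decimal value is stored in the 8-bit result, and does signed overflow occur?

-19; no overflow

-124 → 10000100
-105 → 10010111
Subtract via negate-and-add: invert 10010111 + 1 = 01101001 (i.e. 105).
  10000100
+ 01101001
= 11101101
Result 11101101: MSB = 1 → 237 − 256 = -19.
Addends (after negating the subtrahend) have opposite signs, so signed overflow cannot occur.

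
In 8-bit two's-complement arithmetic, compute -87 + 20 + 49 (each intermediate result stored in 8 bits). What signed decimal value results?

-18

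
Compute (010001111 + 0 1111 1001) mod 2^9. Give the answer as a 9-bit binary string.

110001000

  010001111
+ 011111001
= 110001000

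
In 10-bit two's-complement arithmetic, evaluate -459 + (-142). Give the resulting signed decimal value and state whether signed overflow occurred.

-459 → 1000110101
-142 → 1101110010
  1000110101
+ 1101110010
= 0110100111  (discard carry-out 1)
Result 0110100111: MSB = 0 → value 423.
Both addends are negative but the stored result is non-negative: signed overflow. The true value -459 + (-142) = -601 lies outside [-512, 511].

423; overflow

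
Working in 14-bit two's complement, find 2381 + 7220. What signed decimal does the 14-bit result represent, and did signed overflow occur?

-6783; overflow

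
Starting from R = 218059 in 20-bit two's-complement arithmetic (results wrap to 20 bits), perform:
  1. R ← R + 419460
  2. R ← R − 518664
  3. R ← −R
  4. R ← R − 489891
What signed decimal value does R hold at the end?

Start: R = 218059 = 00110101001111001011.
R = 218059 + 419460 = 637519; wraps to -411057 = 10011011101001001111
R = -411057 − 518664 = -929721; wraps to 118855 = 00011101000001000111
R = −(118855) = -118855 = 11100010111110111001
R = -118855 − 489891 = -608746; wraps to 439830 = 01101011011000010110

439830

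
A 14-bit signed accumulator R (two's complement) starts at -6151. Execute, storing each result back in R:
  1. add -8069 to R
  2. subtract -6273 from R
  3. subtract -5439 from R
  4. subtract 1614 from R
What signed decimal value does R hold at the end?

Start: R = -6151 = 10011111111001.
R = -6151 + (-8069) = -14220; wraps to 2164 = 00100001110100
R = 2164 − (-6273) = 8437; wraps to -7947 = 10000011110101
R = -7947 − (-5439) = -2508 = 11011000110100
R = -2508 − 1614 = -4122 = 10111111100110

-4122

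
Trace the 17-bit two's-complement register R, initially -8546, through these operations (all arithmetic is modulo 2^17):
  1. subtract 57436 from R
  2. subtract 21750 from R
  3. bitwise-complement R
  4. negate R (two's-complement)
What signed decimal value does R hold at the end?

43341

Start: R = -8546 = 11101111010011110.
R = -8546 − 57436 = -65982; wraps to 65090 = 01111111001000010
R = 65090 − 21750 = 43340 = 01010100101001100
R = NOT 01010100101001100 = 10101011010110011 = -43341
R = −(-43341) = 43341 = 01010100101001101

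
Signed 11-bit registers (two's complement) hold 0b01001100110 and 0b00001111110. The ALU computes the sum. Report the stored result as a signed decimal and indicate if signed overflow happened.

740; no overflow

0b01001100110 → 01001100110 = 614 (signed)
0b00001111110 → 00001111110 = 126 (signed)
  01001100110
+ 00001111110
= 01011100100
Result 01011100100: MSB = 0 → value 740.
Both addends are non-negative and so is the stored result: no signed overflow.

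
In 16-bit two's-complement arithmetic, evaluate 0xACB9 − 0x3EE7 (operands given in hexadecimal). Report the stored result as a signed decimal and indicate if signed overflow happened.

28114; overflow

0xACB9 = 1010110010111001 = -21319 (signed)
0x3EE7 = 0011111011100111 = 16103 (signed)
Subtract via negate-and-add: invert 0011111011100111 + 1 = 1100000100011001 (i.e. -16103).
  1010110010111001
+ 1100000100011001
= 0110110111010010  (discard carry-out 1)
Result 0110110111010010: MSB = 0 → value 28114.
Both addends (after negating the subtrahend) are negative but the stored result is non-negative: signed overflow. The true value -21319 − 16103 = -37422 lies outside [-32768, 32767].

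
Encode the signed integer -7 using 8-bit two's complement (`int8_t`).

11111001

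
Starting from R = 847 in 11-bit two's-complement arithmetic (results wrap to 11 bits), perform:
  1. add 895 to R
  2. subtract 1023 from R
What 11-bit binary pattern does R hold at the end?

01011001111

Start: R = 847 = 01101001111.
R = 847 + 895 = 1742; wraps to -306 = 11011001110
R = -306 − 1023 = -1329; wraps to 719 = 01011001111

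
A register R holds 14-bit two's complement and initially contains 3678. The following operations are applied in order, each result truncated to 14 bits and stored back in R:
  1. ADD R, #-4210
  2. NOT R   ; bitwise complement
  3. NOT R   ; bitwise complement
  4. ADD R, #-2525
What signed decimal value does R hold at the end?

-3057

Start: R = 3678 = 00111001011110.
R = 3678 + (-4210) = -532 = 11110111101100
R = NOT 11110111101100 = 00001000010011 = 531
R = NOT 00001000010011 = 11110111101100 = -532
R = -532 + (-2525) = -3057 = 11010000001111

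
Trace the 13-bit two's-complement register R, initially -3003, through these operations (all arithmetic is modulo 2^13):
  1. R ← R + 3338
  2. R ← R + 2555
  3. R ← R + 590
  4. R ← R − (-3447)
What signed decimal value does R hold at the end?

-1265

Start: R = -3003 = 1010001000101.
R = -3003 + 3338 = 335 = 0000101001111
R = 335 + 2555 = 2890 = 0101101001010
R = 2890 + 590 = 3480 = 0110110011000
R = 3480 − (-3447) = 6927; wraps to -1265 = 1101100001111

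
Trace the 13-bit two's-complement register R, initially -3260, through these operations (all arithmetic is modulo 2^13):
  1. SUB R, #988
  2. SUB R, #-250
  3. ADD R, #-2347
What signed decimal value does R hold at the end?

1847

Start: R = -3260 = 1001101000100.
R = -3260 − 988 = -4248; wraps to 3944 = 0111101101000
R = 3944 − (-250) = 4194; wraps to -3998 = 1000001100010
R = -3998 + (-2347) = -6345; wraps to 1847 = 0011100110111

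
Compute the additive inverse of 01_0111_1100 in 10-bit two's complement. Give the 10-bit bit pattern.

1010000100

Invert: 1010000011. Add 1: 1010000100.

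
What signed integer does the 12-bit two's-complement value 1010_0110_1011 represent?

MSB is 1, so the value is negative.
Unsigned reading: 2667. Subtract 2^12 = 4096: 2667 − 4096 = -1429.

-1429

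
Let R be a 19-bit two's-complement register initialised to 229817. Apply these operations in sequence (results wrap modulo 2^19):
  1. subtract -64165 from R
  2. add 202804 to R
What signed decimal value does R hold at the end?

Start: R = 229817 = 0111000000110111001.
R = 229817 − (-64165) = 293982; wraps to -230306 = 1000111110001011110
R = -230306 + 202804 = -27502 = 1111001010010010010

-27502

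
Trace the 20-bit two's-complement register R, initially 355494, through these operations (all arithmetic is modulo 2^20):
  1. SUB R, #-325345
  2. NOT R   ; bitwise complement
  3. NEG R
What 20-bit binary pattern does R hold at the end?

10100110001110001000

Start: R = 355494 = 01010110110010100110.
R = 355494 − (-325345) = 680839; wraps to -367737 = 10100110001110000111
R = NOT 10100110001110000111 = 01011001110001111000 = 367736
R = −(367736) = -367736 = 10100110001110001000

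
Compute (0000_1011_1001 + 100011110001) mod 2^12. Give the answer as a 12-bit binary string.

  000010111001
+ 100011110001
= 100110101010

100110101010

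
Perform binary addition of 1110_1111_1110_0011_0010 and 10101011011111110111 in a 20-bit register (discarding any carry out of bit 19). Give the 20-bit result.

10011011011000101001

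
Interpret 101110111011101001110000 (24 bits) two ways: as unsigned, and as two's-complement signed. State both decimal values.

unsigned = 12302960, signed = -4474256

Unsigned: 101110111011101001110000 = 12302960.
Signed: MSB=1 → 12302960 − 16777216 = -4474256.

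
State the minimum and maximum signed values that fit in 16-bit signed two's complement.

min = -32768, max = 32767

Minimum: −2^15 = -32768.
Maximum: 2^15 − 1 = 32767.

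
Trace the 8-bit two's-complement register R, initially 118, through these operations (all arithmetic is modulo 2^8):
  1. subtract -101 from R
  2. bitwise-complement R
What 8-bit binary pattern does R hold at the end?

00100100

Start: R = 118 = 01110110.
R = 118 − (-101) = 219; wraps to -37 = 11011011
R = NOT 11011011 = 00100100 = 36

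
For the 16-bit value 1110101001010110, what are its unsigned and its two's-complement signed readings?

unsigned = 59990, signed = -5546

Unsigned: 1110101001010110 = 59990.
Signed: MSB=1 → 59990 − 65536 = -5546.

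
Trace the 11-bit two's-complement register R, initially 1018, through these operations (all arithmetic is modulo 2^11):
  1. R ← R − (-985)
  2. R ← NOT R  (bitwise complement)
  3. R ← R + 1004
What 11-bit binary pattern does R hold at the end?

Start: R = 1018 = 01111111010.
R = 1018 − (-985) = 2003; wraps to -45 = 11111010011
R = NOT 11111010011 = 00000101100 = 44
R = 44 + 1004 = 1048; wraps to -1000 = 10000011000

10000011000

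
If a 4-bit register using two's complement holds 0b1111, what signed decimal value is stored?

MSB is 1, so the value is negative.
Invert: 0000. Add 1: 0001 = 1. So the value is −1.

-1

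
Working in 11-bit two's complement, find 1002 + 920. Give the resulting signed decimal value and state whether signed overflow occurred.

-126; overflow

1002 → 01111101010
920 → 01110011000
  01111101010
+ 01110011000
= 11110000010
Result 11110000010: MSB = 1 → 1922 − 2048 = -126.
Both addends are non-negative but the stored result is negative: signed overflow. The true value 1002 + 920 = 1922 lies outside [-1024, 1023].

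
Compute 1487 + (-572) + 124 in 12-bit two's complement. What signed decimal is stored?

1039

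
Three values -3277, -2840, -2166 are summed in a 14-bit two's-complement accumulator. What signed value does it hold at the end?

8101

-3277 + (-2840) = -6117 (10100000011011)
-6117 + (-2166) = -8283 → wraps to 8101 (01111110100101)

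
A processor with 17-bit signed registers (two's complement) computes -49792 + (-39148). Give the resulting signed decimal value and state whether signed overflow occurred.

-49792 → 10011110110000000
-39148 → 10110011100010100
  10011110110000000
+ 10110011100010100
= 01010010010010100  (discard carry-out 1)
Result 01010010010010100: MSB = 0 → value 42132.
Both addends are negative but the stored result is non-negative: signed overflow. The true value -49792 + (-39148) = -88940 lies outside [-65536, 65535].

42132; overflow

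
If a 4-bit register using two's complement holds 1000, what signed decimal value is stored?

-8

MSB is 1, so the value is negative.
Invert: 0111. Add 1: 1000 = 8. So the value is −8.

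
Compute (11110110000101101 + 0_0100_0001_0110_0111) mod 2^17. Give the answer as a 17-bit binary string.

00010110110010100

  11110110000101101
+ 00100000101100111
= 00010110110010100  (discard carry-out 1)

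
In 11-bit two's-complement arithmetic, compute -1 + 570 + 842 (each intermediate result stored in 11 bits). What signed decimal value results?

-1 + 570 = 569 (01000111001)
569 + 842 = 1411 → wraps to -637 (10110000011)

-637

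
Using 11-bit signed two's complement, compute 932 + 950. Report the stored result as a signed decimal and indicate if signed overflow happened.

-166; overflow

932 → 01110100100
950 → 01110110110
  01110100100
+ 01110110110
= 11101011010
Result 11101011010: MSB = 1 → 1882 − 2048 = -166.
Both addends are non-negative but the stored result is negative: signed overflow. The true value 932 + 950 = 1882 lies outside [-1024, 1023].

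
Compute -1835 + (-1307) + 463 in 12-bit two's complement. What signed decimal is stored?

1417

-1835 + (-1307) = -3142 → wraps to 954 (001110111010)
954 + 463 = 1417 (010110001001)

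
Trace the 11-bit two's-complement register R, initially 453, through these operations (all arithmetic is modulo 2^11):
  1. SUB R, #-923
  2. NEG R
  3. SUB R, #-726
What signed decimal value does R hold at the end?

Start: R = 453 = 00111000101.
R = 453 − (-923) = 1376; wraps to -672 = 10101100000
R = −(-672) = 672 = 01010100000
R = 672 − (-726) = 1398; wraps to -650 = 10101110110

-650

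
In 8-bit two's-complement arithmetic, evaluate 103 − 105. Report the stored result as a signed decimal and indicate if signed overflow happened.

-2; no overflow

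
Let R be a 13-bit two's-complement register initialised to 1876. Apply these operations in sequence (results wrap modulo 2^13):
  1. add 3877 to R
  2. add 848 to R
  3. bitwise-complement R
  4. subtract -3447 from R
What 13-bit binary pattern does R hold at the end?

1001110101101

Start: R = 1876 = 0011101010100.
R = 1876 + 3877 = 5753; wraps to -2439 = 1011001111001
R = -2439 + 848 = -1591 = 1100111001001
R = NOT 1100111001001 = 0011000110110 = 1590
R = 1590 − (-3447) = 5037; wraps to -3155 = 1001110101101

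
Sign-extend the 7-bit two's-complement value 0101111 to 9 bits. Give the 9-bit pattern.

MSB of 0101111 is 0; replicate it into the new high bits.
00|0101111 → 000101111 (still 47).

000101111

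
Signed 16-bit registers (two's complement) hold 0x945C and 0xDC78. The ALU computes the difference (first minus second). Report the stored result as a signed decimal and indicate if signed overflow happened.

0x945C = 1001010001011100 = -27556 (signed)
0xDC78 = 1101110001111000 = -9096 (signed)
Subtract via negate-and-add: invert 1101110001111000 + 1 = 0010001110001000 (i.e. 9096).
  1001010001011100
+ 0010001110001000
= 1011011111100100
Result 1011011111100100: MSB = 1 → 47076 − 65536 = -18460.
Addends (after negating the subtrahend) have opposite signs, so signed overflow cannot occur.

-18460; no overflow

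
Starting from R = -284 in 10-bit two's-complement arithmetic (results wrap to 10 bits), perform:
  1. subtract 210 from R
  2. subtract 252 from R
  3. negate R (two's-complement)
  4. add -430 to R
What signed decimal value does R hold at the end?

Start: R = -284 = 1011100100.
R = -284 − 210 = -494 = 1000010010
R = -494 − 252 = -746; wraps to 278 = 0100010110
R = −(278) = -278 = 1011101010
R = -278 + (-430) = -708; wraps to 316 = 0100111100

316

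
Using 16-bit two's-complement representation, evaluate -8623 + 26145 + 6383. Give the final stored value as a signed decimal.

-8623 + 26145 = 17522 (0100010001110010)
17522 + 6383 = 23905 (0101110101100001)

23905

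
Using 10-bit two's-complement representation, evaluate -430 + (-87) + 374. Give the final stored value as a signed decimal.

-430 + (-87) = -517 → wraps to 507 (0111111011)
507 + 374 = 881 → wraps to -143 (1101110001)

-143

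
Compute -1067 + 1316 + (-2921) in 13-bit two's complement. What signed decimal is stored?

-1067 + 1316 = 249 (0000011111001)
249 + (-2921) = -2672 (1010110010000)

-2672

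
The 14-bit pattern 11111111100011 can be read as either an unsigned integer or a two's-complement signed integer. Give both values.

unsigned = 16355, signed = -29

Unsigned: 11111111100011 = 16355.
Signed: MSB=1 → 16355 − 16384 = -29.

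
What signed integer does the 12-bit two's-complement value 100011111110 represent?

-1794

MSB is 1, so the value is negative.
Unsigned reading: 2302. Subtract 2^12 = 4096: 2302 − 4096 = -1794.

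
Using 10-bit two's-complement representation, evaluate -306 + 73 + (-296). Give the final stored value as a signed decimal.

495

-306 + 73 = -233 (1100010111)
-233 + (-296) = -529 → wraps to 495 (0111101111)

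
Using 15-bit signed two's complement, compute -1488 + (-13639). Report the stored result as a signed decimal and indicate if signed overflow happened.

-1488 → 111101000110000
-13639 → 100101010111001
  111101000110000
+ 100101010111001
= 100010011101001  (discard carry-out 1)
Result 100010011101001: MSB = 1 → 17641 − 32768 = -15127.
Both addends are negative and so is the stored result: no signed overflow.

-15127; no overflow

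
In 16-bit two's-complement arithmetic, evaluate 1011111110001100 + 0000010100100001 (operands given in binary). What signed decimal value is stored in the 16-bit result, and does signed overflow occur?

-15187; no overflow

1011111110001100 = -16500 (signed)
0000010100100001 = 1313 (signed)
  1011111110001100
+ 0000010100100001
= 1100010010101101
Result 1100010010101101: MSB = 1 → 50349 − 65536 = -15187.
Addends have opposite signs, so signed overflow cannot occur.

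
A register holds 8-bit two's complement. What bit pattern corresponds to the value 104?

01101000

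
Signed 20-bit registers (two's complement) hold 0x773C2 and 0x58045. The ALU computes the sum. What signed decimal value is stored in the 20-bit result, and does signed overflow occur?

-199673; overflow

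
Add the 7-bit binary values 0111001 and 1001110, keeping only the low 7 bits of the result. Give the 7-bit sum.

0000111

  0111001
+ 1001110
= 0000111  (discard carry-out 1)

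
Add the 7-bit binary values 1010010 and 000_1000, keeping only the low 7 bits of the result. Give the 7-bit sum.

  1010010
+ 0001000
= 1011010

1011010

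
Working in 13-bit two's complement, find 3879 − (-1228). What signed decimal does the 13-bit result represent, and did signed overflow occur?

3879 → 0111100100111
-1228 → 1101100110100
Subtract via negate-and-add: invert 1101100110100 + 1 = 0010011001100 (i.e. 1228).
  0111100100111
+ 0010011001100
= 1001111110011
Result 1001111110011: MSB = 1 → 5107 − 8192 = -3085.
Both addends (after negating the subtrahend) are non-negative but the stored result is negative: signed overflow. The true value 3879 − (-1228) = 5107 lies outside [-4096, 4095].

-3085; overflow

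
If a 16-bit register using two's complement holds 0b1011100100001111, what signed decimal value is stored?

-18161

MSB is 1, so the value is negative.
Unsigned reading: 47375. Subtract 2^16 = 65536: 47375 − 65536 = -18161.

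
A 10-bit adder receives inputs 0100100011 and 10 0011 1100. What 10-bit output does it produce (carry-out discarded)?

1101011111

  0100100011
+ 1000111100
= 1101011111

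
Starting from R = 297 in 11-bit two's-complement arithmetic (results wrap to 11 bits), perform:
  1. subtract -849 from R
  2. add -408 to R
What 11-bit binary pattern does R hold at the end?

01011100010

Start: R = 297 = 00100101001.
R = 297 − (-849) = 1146; wraps to -902 = 10001111010
R = -902 + (-408) = -1310; wraps to 738 = 01011100010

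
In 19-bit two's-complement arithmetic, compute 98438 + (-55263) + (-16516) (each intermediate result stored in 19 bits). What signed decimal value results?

98438 + (-55263) = 43175 (0001010100010100111)
43175 + (-16516) = 26659 (0000110100000100011)

26659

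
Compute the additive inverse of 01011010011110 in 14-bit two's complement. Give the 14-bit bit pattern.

10100101100010

Invert: 10100101100001. Add 1: 10100101100010.
Check: 01011010011110 = 5790, 10100101100010 = -5790.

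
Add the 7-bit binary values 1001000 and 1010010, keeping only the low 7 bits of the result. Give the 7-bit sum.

0011010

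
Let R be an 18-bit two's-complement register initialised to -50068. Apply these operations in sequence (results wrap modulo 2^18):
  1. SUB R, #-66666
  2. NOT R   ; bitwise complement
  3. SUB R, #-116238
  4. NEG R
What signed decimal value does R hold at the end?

-99639

Start: R = -50068 = 110011110001101100.
R = -50068 − (-66666) = 16598 = 000100000011010110
R = NOT 000100000011010110 = 111011111100101001 = -16599
R = -16599 − (-116238) = 99639 = 011000010100110111
R = −(99639) = -99639 = 100111101011001001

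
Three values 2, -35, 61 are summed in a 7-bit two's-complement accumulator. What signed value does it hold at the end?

2 + (-35) = -33 (1011111)
-33 + 61 = 28 (0011100)

28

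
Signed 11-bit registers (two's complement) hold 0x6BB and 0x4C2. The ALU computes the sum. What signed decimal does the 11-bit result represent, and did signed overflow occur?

893; overflow

0x6BB = 11010111011 = -325 (signed)
0x4C2 = 10011000010 = -830 (signed)
  11010111011
+ 10011000010
= 01101111101  (discard carry-out 1)
Result 01101111101: MSB = 0 → value 893.
Both addends are negative but the stored result is non-negative: signed overflow. The true value -325 + (-830) = -1155 lies outside [-1024, 1023].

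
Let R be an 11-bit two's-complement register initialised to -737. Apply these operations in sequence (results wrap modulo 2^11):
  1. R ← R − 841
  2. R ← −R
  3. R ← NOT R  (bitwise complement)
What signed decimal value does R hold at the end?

Start: R = -737 = 10100011111.
R = -737 − 841 = -1578; wraps to 470 = 00111010110
R = −(470) = -470 = 11000101010
R = NOT 11000101010 = 00111010101 = 469

469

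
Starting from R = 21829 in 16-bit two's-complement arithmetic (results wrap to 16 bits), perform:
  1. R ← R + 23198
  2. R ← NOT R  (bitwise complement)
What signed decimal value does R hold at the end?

20508

Start: R = 21829 = 0101010101000101.
R = 21829 + 23198 = 45027; wraps to -20509 = 1010111111100011
R = NOT 1010111111100011 = 0101000000011100 = 20508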